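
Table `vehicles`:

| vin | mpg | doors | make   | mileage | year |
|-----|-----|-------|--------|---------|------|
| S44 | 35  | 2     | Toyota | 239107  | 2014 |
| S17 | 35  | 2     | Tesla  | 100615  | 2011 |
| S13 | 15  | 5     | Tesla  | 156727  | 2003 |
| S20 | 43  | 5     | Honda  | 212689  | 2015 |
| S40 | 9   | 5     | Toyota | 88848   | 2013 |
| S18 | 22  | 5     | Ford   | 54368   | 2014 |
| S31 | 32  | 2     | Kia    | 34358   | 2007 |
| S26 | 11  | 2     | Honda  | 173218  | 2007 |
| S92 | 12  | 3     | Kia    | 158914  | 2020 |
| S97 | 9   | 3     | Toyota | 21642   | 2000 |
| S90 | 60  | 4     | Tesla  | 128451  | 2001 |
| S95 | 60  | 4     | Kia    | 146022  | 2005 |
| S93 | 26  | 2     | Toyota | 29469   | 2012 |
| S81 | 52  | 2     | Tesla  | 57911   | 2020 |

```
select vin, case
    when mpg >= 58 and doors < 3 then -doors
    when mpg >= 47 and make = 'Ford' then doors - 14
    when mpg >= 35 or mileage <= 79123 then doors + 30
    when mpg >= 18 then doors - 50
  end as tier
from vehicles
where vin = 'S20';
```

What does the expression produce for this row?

35

vin = S20: mpg=43, doors=5, make=Honda, mileage=212689, year=2015.
mpg >= 58 and doors < 3 → false
mpg >= 47 and make = 'Ford' → false
mpg >= 35 or mileage <= 79123 → true → 35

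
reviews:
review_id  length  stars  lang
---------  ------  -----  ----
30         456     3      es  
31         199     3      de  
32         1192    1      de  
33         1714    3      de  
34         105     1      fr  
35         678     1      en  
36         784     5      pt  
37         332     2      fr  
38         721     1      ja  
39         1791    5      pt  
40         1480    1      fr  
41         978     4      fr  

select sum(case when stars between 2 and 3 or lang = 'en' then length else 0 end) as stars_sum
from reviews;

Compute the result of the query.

review_id=30: ✓ → 456
review_id=31: ✓ → 199
review_id=32: ✗
review_id=33: ✓ → 1714
review_id=34: ✗
review_id=35: ✓ → 678
review_id=36: ✗
review_id=37: ✓ → 332
review_id=38: ✗
review_id=39: ✗
review_id=40: ✗
review_id=41: ✗
stars_sum = 456 + 199 + 1714 + 678 + 332 = 3379

3379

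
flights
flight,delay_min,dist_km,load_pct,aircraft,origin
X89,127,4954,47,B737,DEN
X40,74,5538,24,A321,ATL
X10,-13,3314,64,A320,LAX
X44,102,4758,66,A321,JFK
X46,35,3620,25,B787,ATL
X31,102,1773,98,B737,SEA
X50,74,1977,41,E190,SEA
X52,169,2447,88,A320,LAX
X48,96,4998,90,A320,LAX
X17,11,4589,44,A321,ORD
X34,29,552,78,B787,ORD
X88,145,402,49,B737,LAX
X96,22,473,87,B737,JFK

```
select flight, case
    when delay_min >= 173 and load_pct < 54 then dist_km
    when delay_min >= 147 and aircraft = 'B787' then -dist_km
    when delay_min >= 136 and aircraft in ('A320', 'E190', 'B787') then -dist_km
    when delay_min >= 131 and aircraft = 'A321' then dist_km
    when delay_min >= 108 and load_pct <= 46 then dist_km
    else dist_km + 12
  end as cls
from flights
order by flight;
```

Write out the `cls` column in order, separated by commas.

flight=X10: ELSE → 3326
flight=X17: ELSE → 4601
flight=X31: ELSE → 1785
flight=X34: ELSE → 564
flight=X40: ELSE → 5550
flight=X44: ELSE → 4770
flight=X46: ELSE → 3632
flight=X48: ELSE → 5010
flight=X50: ELSE → 1989
flight=X52: delay_min >= 136 and aircraft in ('A320', 'E190', 'B787') → -2447
flight=X88: ELSE → 414
flight=X89: ELSE → 4966
flight=X96: ELSE → 485

3326, 4601, 1785, 564, 5550, 4770, 3632, 5010, 1989, -2447, 414, 4966, 485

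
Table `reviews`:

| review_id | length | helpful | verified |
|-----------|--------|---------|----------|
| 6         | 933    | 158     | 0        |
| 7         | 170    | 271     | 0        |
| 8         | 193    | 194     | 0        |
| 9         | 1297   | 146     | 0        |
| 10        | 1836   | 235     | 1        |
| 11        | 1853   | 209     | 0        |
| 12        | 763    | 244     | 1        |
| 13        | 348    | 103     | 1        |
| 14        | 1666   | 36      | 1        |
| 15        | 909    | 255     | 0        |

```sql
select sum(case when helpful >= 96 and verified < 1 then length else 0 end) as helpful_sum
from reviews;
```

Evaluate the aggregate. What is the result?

review_id=6: ✓ → 933
review_id=7: ✓ → 170
review_id=8: ✓ → 193
review_id=9: ✓ → 1297
review_id=10: ✗
review_id=11: ✓ → 1853
review_id=12: ✗
review_id=13: ✗
review_id=14: ✗
review_id=15: ✓ → 909
helpful_sum = 933 + 170 + 193 + 1297 + 1853 + 909 = 5355

5355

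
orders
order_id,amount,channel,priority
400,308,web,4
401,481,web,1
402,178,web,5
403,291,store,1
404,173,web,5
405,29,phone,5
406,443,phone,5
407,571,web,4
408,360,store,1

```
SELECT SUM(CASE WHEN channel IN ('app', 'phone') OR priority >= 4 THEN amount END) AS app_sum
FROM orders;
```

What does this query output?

1702

order_id=400: ✓ → 308
order_id=401: ✗
order_id=402: ✓ → 178
order_id=403: ✗
order_id=404: ✓ → 173
order_id=405: ✓ → 29
order_id=406: ✓ → 443
order_id=407: ✓ → 571
order_id=408: ✗
app_sum = 308 + 178 + 173 + 29 + 443 + 571 = 1702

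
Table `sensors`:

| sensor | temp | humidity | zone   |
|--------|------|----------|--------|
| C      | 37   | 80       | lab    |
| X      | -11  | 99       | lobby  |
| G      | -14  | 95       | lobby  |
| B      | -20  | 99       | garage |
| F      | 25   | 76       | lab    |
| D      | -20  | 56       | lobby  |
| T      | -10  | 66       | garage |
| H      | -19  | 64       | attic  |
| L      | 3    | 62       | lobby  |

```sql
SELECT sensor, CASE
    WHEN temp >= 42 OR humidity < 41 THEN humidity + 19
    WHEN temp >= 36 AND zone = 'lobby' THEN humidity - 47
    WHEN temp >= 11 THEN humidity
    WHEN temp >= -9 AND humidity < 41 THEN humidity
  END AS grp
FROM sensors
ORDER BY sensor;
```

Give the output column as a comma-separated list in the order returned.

NULL, 80, NULL, 76, NULL, NULL, NULL, NULL, NULL

sensor=B: (no match → NULL) → NULL
sensor=C: temp >= 11 → 80
sensor=D: (no match → NULL) → NULL
sensor=F: temp >= 11 → 76
sensor=G: (no match → NULL) → NULL
sensor=H: (no match → NULL) → NULL
sensor=L: (no match → NULL) → NULL
sensor=T: (no match → NULL) → NULL
sensor=X: (no match → NULL) → NULL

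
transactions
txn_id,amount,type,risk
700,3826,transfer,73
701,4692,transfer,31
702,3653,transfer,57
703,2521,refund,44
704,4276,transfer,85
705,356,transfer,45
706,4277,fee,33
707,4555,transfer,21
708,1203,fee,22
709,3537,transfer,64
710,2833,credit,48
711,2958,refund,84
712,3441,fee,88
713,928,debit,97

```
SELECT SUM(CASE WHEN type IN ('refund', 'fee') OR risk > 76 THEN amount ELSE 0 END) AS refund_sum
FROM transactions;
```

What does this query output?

19604

txn_id=700: ✗
txn_id=701: ✗
txn_id=702: ✗
txn_id=703: ✓ → 2521
txn_id=704: ✓ → 4276
txn_id=705: ✗
txn_id=706: ✓ → 4277
txn_id=707: ✗
txn_id=708: ✓ → 1203
txn_id=709: ✗
txn_id=710: ✗
txn_id=711: ✓ → 2958
txn_id=712: ✓ → 3441
txn_id=713: ✓ → 928
refund_sum = 2521 + 4276 + 4277 + 1203 + 2958 + 3441 + 928 = 19604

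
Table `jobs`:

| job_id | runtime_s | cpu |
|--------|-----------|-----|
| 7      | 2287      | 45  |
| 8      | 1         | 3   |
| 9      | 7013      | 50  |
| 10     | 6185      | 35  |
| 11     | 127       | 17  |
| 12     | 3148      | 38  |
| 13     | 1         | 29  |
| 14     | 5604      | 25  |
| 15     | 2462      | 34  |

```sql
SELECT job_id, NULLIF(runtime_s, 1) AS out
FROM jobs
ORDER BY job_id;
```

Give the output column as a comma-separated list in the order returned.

job_id=7: runtime_s=2287 vs 1: differ → 2287
job_id=8: runtime_s=1 vs 1: equal → NULL
job_id=9: runtime_s=7013 vs 1: differ → 7013
job_id=10: runtime_s=6185 vs 1: differ → 6185
job_id=11: runtime_s=127 vs 1: differ → 127
job_id=12: runtime_s=3148 vs 1: differ → 3148
job_id=13: runtime_s=1 vs 1: equal → NULL
job_id=14: runtime_s=5604 vs 1: differ → 5604
job_id=15: runtime_s=2462 vs 1: differ → 2462

2287, NULL, 7013, 6185, 127, 3148, NULL, 5604, 2462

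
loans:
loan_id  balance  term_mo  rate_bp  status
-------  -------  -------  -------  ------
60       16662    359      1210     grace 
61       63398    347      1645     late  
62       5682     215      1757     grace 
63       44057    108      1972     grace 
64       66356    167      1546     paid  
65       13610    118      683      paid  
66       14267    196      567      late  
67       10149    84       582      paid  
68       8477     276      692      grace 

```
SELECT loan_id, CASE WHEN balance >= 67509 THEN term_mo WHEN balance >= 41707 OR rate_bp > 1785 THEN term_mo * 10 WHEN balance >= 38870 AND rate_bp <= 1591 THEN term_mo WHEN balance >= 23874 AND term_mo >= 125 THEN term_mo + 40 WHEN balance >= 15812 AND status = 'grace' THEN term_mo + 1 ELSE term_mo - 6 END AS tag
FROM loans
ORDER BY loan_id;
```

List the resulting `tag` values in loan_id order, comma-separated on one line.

loan_id=60: balance >= 15812 AND status = 'grace' → 360
loan_id=61: balance >= 41707 OR rate_bp > 1785 → 3470
loan_id=62: ELSE → 209
loan_id=63: balance >= 41707 OR rate_bp > 1785 → 1080
loan_id=64: balance >= 41707 OR rate_bp > 1785 → 1670
loan_id=65: ELSE → 112
loan_id=66: ELSE → 190
loan_id=67: ELSE → 78
loan_id=68: ELSE → 270

360, 3470, 209, 1080, 1670, 112, 190, 78, 270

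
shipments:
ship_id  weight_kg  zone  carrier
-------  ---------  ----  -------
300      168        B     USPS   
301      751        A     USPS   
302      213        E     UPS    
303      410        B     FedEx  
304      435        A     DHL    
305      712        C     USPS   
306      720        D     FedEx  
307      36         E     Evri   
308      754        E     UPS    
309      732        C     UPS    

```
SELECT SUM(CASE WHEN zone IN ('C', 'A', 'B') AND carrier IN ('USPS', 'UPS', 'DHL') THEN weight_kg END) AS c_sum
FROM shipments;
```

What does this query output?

2798

ship_id=300: ✓ → 168
ship_id=301: ✓ → 751
ship_id=302: ✗
ship_id=303: ✗
ship_id=304: ✓ → 435
ship_id=305: ✓ → 712
ship_id=306: ✗
ship_id=307: ✗
ship_id=308: ✗
ship_id=309: ✓ → 732
c_sum = 168 + 751 + 435 + 712 + 732 = 2798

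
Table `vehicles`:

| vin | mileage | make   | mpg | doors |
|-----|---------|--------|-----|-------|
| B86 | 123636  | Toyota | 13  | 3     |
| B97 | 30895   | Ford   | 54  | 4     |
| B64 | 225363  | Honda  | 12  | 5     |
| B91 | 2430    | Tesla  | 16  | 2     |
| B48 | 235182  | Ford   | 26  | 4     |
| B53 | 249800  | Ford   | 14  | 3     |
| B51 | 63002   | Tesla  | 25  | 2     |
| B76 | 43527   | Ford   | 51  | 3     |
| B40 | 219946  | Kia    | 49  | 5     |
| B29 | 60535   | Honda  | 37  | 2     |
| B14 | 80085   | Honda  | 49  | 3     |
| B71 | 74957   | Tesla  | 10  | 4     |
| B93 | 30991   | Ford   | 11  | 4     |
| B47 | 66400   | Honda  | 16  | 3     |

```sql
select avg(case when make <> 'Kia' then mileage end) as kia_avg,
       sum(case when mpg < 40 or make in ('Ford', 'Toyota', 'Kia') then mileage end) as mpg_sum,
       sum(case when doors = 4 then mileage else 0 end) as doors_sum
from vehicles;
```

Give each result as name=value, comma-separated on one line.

kia_avg=98984.8461538462, mpg_sum=1426664, doors_sum=372025

[kia_avg: make <> 'Kia']
vin=B86: ✓ → 123636
vin=B97: ✓ → 30895
vin=B64: ✓ → 225363
vin=B91: ✓ → 2430
vin=B48: ✓ → 235182
vin=B53: ✓ → 249800
vin=B51: ✓ → 63002
vin=B76: ✓ → 43527
vin=B40: ✗
vin=B29: ✓ → 60535
vin=B14: ✓ → 80085
vin=B71: ✓ → 74957
vin=B93: ✓ → 30991
vin=B47: ✓ → 66400
kia_avg = (123636 + 30895 + 225363 + 2430 + 235182 + 249800 + 63002 + 43527 + 60535 + 80085 + 74957 + 30991 + 66400) / 13 = 98984.8461538462
—
[mpg_sum: mpg < 40 or make in ('Ford', 'Toyota', 'Kia')]
vin=B86: ✓ → 123636
vin=B97: ✓ → 30895
vin=B64: ✓ → 225363
vin=B91: ✓ → 2430
vin=B48: ✓ → 235182
vin=B53: ✓ → 249800
vin=B51: ✓ → 63002
vin=B76: ✓ → 43527
vin=B40: ✓ → 219946
vin=B29: ✓ → 60535
vin=B14: ✗
vin=B71: ✓ → 74957
vin=B93: ✓ → 30991
vin=B47: ✓ → 66400
mpg_sum = 123636 + 30895 + 225363 + 2430 + 235182 + 249800 + 63002 + 43527 + 219946 + 60535 + 74957 + 30991 + 66400 = 1426664
—
[doors_sum: doors = 4]
vin=B86: ✗
vin=B97: ✓ → 30895
vin=B64: ✗
vin=B91: ✗
vin=B48: ✓ → 235182
vin=B53: ✗
vin=B51: ✗
vin=B76: ✗
vin=B40: ✗
vin=B29: ✗
vin=B14: ✗
vin=B71: ✓ → 74957
vin=B93: ✓ → 30991
vin=B47: ✗
doors_sum = 30895 + 235182 + 74957 + 30991 = 372025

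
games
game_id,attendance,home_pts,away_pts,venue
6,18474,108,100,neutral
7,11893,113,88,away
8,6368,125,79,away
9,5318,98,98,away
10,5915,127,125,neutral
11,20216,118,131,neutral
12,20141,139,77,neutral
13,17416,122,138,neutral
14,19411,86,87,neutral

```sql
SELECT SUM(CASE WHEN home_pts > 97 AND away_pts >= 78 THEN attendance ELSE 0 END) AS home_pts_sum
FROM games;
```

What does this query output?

game_id=6: ✓ → 18474
game_id=7: ✓ → 11893
game_id=8: ✓ → 6368
game_id=9: ✓ → 5318
game_id=10: ✓ → 5915
game_id=11: ✓ → 20216
game_id=12: ✗
game_id=13: ✓ → 17416
game_id=14: ✗
home_pts_sum = 18474 + 11893 + 6368 + 5318 + 5915 + 20216 + 17416 = 85600

85600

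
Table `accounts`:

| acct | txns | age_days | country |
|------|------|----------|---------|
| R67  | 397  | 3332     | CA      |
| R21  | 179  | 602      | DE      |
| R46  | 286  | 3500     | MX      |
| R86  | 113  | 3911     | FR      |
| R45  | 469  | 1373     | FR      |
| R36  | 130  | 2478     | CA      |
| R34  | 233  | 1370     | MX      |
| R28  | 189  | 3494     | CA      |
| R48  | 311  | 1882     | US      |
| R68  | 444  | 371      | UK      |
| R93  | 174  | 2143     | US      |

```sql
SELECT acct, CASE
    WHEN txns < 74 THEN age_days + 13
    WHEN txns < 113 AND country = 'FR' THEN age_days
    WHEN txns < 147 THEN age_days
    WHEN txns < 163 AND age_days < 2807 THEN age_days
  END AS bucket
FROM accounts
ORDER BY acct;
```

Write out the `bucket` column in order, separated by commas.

acct=R21: (no match → NULL) → NULL
acct=R28: (no match → NULL) → NULL
acct=R34: (no match → NULL) → NULL
acct=R36: txns < 147 → 2478
acct=R45: (no match → NULL) → NULL
acct=R46: (no match → NULL) → NULL
acct=R48: (no match → NULL) → NULL
acct=R67: (no match → NULL) → NULL
acct=R68: (no match → NULL) → NULL
acct=R86: txns < 147 → 3911
acct=R93: (no match → NULL) → NULL

NULL, NULL, NULL, 2478, NULL, NULL, NULL, NULL, NULL, 3911, NULL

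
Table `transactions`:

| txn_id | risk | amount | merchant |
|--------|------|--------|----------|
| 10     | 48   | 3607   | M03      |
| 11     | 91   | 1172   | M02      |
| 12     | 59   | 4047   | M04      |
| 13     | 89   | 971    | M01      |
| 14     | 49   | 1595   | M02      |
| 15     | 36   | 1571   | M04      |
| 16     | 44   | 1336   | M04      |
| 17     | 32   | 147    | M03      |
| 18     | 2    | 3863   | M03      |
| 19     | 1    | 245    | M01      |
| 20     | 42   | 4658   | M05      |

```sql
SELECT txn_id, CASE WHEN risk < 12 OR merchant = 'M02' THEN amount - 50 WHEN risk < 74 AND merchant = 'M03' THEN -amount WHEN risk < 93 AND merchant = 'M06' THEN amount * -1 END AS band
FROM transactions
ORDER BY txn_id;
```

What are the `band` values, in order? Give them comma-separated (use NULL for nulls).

-3607, 1122, NULL, NULL, 1545, NULL, NULL, -147, 3813, 195, NULL

txn_id=10: risk < 74 AND merchant = 'M03' → -3607
txn_id=11: risk < 12 OR merchant = 'M02' → 1122
txn_id=12: (no match → NULL) → NULL
txn_id=13: (no match → NULL) → NULL
txn_id=14: risk < 12 OR merchant = 'M02' → 1545
txn_id=15: (no match → NULL) → NULL
txn_id=16: (no match → NULL) → NULL
txn_id=17: risk < 74 AND merchant = 'M03' → -147
txn_id=18: risk < 12 OR merchant = 'M02' → 3813
txn_id=19: risk < 12 OR merchant = 'M02' → 195
txn_id=20: (no match → NULL) → NULL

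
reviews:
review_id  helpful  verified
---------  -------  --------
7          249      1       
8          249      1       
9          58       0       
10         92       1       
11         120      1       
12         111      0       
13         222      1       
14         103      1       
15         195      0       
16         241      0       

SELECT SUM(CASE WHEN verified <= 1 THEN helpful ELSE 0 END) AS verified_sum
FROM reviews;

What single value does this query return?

review_id=7: ✓ → 249
review_id=8: ✓ → 249
review_id=9: ✓ → 58
review_id=10: ✓ → 92
review_id=11: ✓ → 120
review_id=12: ✓ → 111
review_id=13: ✓ → 222
review_id=14: ✓ → 103
review_id=15: ✓ → 195
review_id=16: ✓ → 241
verified_sum = 249 + 249 + 58 + 92 + 120 + 111 + 222 + 103 + 195 + 241 = 1640

1640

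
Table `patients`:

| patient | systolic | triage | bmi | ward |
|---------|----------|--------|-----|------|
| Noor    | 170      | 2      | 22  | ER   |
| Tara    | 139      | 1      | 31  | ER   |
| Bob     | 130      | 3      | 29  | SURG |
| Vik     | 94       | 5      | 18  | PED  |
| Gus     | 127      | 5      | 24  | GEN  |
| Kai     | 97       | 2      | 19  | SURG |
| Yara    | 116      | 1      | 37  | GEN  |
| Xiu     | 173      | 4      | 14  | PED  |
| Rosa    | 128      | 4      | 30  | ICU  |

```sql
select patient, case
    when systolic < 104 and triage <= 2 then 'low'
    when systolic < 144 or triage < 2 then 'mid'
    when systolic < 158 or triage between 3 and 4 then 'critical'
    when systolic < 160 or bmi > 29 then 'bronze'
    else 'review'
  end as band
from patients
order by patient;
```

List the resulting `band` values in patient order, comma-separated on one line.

mid, mid, low, review, mid, mid, mid, critical, mid

patient=Bob: systolic < 144 or triage < 2 → mid
patient=Gus: systolic < 144 or triage < 2 → mid
patient=Kai: systolic < 104 and triage <= 2 → low
patient=Noor: ELSE → review
patient=Rosa: systolic < 144 or triage < 2 → mid
patient=Tara: systolic < 144 or triage < 2 → mid
patient=Vik: systolic < 144 or triage < 2 → mid
patient=Xiu: systolic < 158 or triage between 3 and 4 → critical
patient=Yara: systolic < 144 or triage < 2 → mid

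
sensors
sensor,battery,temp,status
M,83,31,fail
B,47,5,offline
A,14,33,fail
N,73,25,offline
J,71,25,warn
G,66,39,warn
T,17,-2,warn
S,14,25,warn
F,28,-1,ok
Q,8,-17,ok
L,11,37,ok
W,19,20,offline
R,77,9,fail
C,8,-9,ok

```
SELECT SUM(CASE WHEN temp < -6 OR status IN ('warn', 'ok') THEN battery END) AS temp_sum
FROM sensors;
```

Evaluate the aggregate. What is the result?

sensor=M: ✗
sensor=B: ✗
sensor=A: ✗
sensor=N: ✗
sensor=J: ✓ → 71
sensor=G: ✓ → 66
sensor=T: ✓ → 17
sensor=S: ✓ → 14
sensor=F: ✓ → 28
sensor=Q: ✓ → 8
sensor=L: ✓ → 11
sensor=W: ✗
sensor=R: ✗
sensor=C: ✓ → 8
temp_sum = 71 + 66 + 17 + 14 + 28 + 8 + 11 + 8 = 223

223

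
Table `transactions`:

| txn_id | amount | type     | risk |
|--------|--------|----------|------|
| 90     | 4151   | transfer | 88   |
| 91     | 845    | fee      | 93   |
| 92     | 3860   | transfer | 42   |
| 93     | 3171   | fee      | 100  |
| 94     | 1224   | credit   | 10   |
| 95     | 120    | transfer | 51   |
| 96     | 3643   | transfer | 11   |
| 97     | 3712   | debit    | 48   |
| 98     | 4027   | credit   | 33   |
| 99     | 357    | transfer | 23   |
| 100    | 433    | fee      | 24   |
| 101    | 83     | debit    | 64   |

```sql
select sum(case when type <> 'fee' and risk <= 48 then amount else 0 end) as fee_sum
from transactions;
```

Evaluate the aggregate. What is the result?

16823

txn_id=90: ✗
txn_id=91: ✗
txn_id=92: ✓ → 3860
txn_id=93: ✗
txn_id=94: ✓ → 1224
txn_id=95: ✗
txn_id=96: ✓ → 3643
txn_id=97: ✓ → 3712
txn_id=98: ✓ → 4027
txn_id=99: ✓ → 357
txn_id=100: ✗
txn_id=101: ✗
fee_sum = 3860 + 1224 + 3643 + 3712 + 4027 + 357 = 16823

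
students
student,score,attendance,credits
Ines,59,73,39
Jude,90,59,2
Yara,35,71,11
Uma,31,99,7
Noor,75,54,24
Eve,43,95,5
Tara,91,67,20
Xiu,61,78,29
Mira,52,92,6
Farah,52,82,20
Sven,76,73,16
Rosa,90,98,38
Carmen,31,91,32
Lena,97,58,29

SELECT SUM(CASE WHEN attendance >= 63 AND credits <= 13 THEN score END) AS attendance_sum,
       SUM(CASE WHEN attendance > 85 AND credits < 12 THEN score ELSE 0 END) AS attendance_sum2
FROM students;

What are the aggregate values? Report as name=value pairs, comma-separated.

[attendance_sum: attendance >= 63 AND credits <= 13]
student=Ines: ✗
student=Jude: ✗
student=Yara: ✓ → 35
student=Uma: ✓ → 31
student=Noor: ✗
student=Eve: ✓ → 43
student=Tara: ✗
student=Xiu: ✗
student=Mira: ✓ → 52
student=Farah: ✗
student=Sven: ✗
student=Rosa: ✗
student=Carmen: ✗
student=Lena: ✗
attendance_sum = 35 + 31 + 43 + 52 = 161
—
[attendance_sum2: attendance > 85 AND credits < 12]
student=Ines: ✗
student=Jude: ✗
student=Yara: ✗
student=Uma: ✓ → 31
student=Noor: ✗
student=Eve: ✓ → 43
student=Tara: ✗
student=Xiu: ✗
student=Mira: ✓ → 52
student=Farah: ✗
student=Sven: ✗
student=Rosa: ✗
student=Carmen: ✗
student=Lena: ✗
attendance_sum2 = 31 + 43 + 52 = 126

attendance_sum=161, attendance_sum2=126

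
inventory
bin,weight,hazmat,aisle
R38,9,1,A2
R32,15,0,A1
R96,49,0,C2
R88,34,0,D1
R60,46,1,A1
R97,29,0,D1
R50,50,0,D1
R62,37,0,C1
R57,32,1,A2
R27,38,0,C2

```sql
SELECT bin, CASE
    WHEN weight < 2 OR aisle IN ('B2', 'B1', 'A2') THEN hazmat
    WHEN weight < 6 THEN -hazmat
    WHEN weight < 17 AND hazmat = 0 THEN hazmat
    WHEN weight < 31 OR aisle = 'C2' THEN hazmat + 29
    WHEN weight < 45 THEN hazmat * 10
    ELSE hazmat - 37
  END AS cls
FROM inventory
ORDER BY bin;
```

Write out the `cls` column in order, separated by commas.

bin=R27: weight < 31 OR aisle = 'C2' → 29
bin=R32: weight < 17 AND hazmat = 0 → 0
bin=R38: weight < 2 OR aisle IN ('B2', 'B1', 'A2') → 1
bin=R50: ELSE → -37
bin=R57: weight < 2 OR aisle IN ('B2', 'B1', 'A2') → 1
bin=R60: ELSE → -36
bin=R62: weight < 45 → 0
bin=R88: weight < 45 → 0
bin=R96: weight < 31 OR aisle = 'C2' → 29
bin=R97: weight < 31 OR aisle = 'C2' → 29

29, 0, 1, -37, 1, -36, 0, 0, 29, 29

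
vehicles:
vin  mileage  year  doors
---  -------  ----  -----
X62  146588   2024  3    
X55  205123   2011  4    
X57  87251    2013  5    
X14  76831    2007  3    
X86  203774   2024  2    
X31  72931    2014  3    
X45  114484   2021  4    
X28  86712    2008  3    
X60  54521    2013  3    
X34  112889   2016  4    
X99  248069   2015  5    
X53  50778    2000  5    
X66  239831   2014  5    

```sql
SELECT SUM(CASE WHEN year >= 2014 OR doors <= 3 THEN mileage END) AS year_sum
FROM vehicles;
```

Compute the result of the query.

1356630

vin=X62: ✓ → 146588
vin=X55: ✗
vin=X57: ✗
vin=X14: ✓ → 76831
vin=X86: ✓ → 203774
vin=X31: ✓ → 72931
vin=X45: ✓ → 114484
vin=X28: ✓ → 86712
vin=X60: ✓ → 54521
vin=X34: ✓ → 112889
vin=X99: ✓ → 248069
vin=X53: ✗
vin=X66: ✓ → 239831
year_sum = 146588 + 76831 + 203774 + 72931 + 114484 + 86712 + 54521 + 112889 + 248069 + 239831 = 1356630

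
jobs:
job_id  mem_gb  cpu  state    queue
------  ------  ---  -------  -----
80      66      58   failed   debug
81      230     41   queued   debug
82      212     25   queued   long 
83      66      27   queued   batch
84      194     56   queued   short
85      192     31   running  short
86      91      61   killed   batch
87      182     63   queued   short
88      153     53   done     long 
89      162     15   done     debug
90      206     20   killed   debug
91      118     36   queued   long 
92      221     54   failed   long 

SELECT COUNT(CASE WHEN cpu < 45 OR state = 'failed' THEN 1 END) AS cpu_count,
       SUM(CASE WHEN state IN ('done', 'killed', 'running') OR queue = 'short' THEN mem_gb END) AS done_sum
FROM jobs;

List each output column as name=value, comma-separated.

cpu_count=9, done_sum=1180

[cpu_count: cpu < 45 OR state = 'failed']
job_id=80: ✓ → 1
job_id=81: ✓ → 1
job_id=82: ✓ → 1
job_id=83: ✓ → 1
job_id=84: ✗
job_id=85: ✓ → 1
job_id=86: ✗
job_id=87: ✗
job_id=88: ✗
job_id=89: ✓ → 1
job_id=90: ✓ → 1
job_id=91: ✓ → 1
job_id=92: ✓ → 1
cpu_count = COUNT(1, 1, 1, 1, 1, 1, 1, 1, 1) = 9
—
[done_sum: state IN ('done', 'killed', 'running') OR queue = 'short']
job_id=80: ✗
job_id=81: ✗
job_id=82: ✗
job_id=83: ✗
job_id=84: ✓ → 194
job_id=85: ✓ → 192
job_id=86: ✓ → 91
job_id=87: ✓ → 182
job_id=88: ✓ → 153
job_id=89: ✓ → 162
job_id=90: ✓ → 206
job_id=91: ✗
job_id=92: ✗
done_sum = 194 + 192 + 91 + 182 + 153 + 162 + 206 = 1180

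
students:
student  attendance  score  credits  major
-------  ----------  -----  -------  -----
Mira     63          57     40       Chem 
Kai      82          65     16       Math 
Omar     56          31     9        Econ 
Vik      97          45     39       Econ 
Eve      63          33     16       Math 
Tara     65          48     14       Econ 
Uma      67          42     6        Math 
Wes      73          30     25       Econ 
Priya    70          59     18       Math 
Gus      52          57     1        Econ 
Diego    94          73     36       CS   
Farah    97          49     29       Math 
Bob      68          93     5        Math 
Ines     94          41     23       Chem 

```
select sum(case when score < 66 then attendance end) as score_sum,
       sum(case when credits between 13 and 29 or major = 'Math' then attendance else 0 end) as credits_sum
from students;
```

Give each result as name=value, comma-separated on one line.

[score_sum: score < 66]
student=Mira: ✓ → 63
student=Kai: ✓ → 82
student=Omar: ✓ → 56
student=Vik: ✓ → 97
student=Eve: ✓ → 63
student=Tara: ✓ → 65
student=Uma: ✓ → 67
student=Wes: ✓ → 73
student=Priya: ✓ → 70
student=Gus: ✓ → 52
student=Diego: ✗
student=Farah: ✓ → 97
student=Bob: ✗
student=Ines: ✓ → 94
score_sum = 63 + 82 + 56 + 97 + 63 + 65 + 67 + 73 + 70 + 52 + 97 + 94 = 879
—
[credits_sum: credits between 13 and 29 or major = 'Math']
student=Mira: ✗
student=Kai: ✓ → 82
student=Omar: ✗
student=Vik: ✗
student=Eve: ✓ → 63
student=Tara: ✓ → 65
student=Uma: ✓ → 67
student=Wes: ✓ → 73
student=Priya: ✓ → 70
student=Gus: ✗
student=Diego: ✗
student=Farah: ✓ → 97
student=Bob: ✓ → 68
student=Ines: ✓ → 94
credits_sum = 82 + 63 + 65 + 67 + 73 + 70 + 97 + 68 + 94 = 679

score_sum=879, credits_sum=679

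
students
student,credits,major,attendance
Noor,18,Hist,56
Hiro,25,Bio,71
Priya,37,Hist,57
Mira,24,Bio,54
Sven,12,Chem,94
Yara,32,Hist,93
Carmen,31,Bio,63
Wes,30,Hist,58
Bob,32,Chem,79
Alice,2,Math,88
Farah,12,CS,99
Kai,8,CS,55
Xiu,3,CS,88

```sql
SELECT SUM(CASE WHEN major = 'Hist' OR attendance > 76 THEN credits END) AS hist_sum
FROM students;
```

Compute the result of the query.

178

student=Noor: ✓ → 18
student=Hiro: ✗
student=Priya: ✓ → 37
student=Mira: ✗
student=Sven: ✓ → 12
student=Yara: ✓ → 32
student=Carmen: ✗
student=Wes: ✓ → 30
student=Bob: ✓ → 32
student=Alice: ✓ → 2
student=Farah: ✓ → 12
student=Kai: ✗
student=Xiu: ✓ → 3
hist_sum = 18 + 37 + 12 + 32 + 30 + 32 + 2 + 12 + 3 = 178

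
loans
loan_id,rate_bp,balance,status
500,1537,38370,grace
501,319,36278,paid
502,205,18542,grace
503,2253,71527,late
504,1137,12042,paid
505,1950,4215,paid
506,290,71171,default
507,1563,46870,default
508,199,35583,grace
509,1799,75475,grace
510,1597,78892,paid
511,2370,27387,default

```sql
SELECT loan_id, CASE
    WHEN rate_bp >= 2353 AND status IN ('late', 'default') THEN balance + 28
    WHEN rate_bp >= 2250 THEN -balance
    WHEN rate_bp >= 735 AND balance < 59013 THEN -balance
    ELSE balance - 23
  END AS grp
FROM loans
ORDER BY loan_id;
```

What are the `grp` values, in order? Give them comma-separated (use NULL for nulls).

loan_id=500: rate_bp >= 735 AND balance < 59013 → -38370
loan_id=501: ELSE → 36255
loan_id=502: ELSE → 18519
loan_id=503: rate_bp >= 2250 → -71527
loan_id=504: rate_bp >= 735 AND balance < 59013 → -12042
loan_id=505: rate_bp >= 735 AND balance < 59013 → -4215
loan_id=506: ELSE → 71148
loan_id=507: rate_bp >= 735 AND balance < 59013 → -46870
loan_id=508: ELSE → 35560
loan_id=509: ELSE → 75452
loan_id=510: ELSE → 78869
loan_id=511: rate_bp >= 2353 AND status IN ('late', 'default') → 27415

-38370, 36255, 18519, -71527, -12042, -4215, 71148, -46870, 35560, 75452, 78869, 27415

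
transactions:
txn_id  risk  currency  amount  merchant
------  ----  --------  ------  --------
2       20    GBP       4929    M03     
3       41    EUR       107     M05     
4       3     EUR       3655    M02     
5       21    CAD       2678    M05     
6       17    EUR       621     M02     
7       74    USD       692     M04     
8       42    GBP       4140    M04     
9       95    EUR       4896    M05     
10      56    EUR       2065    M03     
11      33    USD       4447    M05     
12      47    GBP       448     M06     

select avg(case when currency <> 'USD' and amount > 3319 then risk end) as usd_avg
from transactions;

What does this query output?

40

txn_id=2: ✓ → 20
txn_id=3: ✗
txn_id=4: ✓ → 3
txn_id=5: ✗
txn_id=6: ✗
txn_id=7: ✗
txn_id=8: ✓ → 42
txn_id=9: ✓ → 95
txn_id=10: ✗
txn_id=11: ✗
txn_id=12: ✗
usd_avg = (20 + 3 + 42 + 95) / 4 = 40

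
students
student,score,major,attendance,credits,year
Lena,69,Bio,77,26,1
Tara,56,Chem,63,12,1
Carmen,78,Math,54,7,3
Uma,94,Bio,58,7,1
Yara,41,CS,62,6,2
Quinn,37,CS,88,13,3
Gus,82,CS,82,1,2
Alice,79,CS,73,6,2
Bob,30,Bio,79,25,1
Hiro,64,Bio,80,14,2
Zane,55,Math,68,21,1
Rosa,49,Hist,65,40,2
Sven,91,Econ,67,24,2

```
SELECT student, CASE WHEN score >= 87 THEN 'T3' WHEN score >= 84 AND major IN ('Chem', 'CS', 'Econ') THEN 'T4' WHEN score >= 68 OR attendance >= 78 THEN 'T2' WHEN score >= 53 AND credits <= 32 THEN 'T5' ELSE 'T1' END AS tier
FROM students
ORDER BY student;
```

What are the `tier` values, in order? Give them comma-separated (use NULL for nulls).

T2, T2, T2, T2, T2, T2, T2, T1, T3, T5, T3, T1, T5

student=Alice: score >= 68 OR attendance >= 78 → T2
student=Bob: score >= 68 OR attendance >= 78 → T2
student=Carmen: score >= 68 OR attendance >= 78 → T2
student=Gus: score >= 68 OR attendance >= 78 → T2
student=Hiro: score >= 68 OR attendance >= 78 → T2
student=Lena: score >= 68 OR attendance >= 78 → T2
student=Quinn: score >= 68 OR attendance >= 78 → T2
student=Rosa: ELSE → T1
student=Sven: score >= 87 → T3
student=Tara: score >= 53 AND credits <= 32 → T5
student=Uma: score >= 87 → T3
student=Yara: ELSE → T1
student=Zane: score >= 53 AND credits <= 32 → T5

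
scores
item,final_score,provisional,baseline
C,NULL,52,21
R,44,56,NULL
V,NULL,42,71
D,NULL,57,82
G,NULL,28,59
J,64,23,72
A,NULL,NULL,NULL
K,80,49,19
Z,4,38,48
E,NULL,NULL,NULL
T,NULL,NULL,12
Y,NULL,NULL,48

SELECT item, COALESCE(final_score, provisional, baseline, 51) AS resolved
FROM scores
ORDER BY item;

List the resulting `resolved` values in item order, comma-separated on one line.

item=A: final_score=NULL, provisional=NULL, baseline=NULL, → literal 51 → 51
item=C: final_score=NULL, provisional=52 → 52
item=D: final_score=NULL, provisional=57 → 57
item=E: final_score=NULL, provisional=NULL, baseline=NULL, → literal 51 → 51
item=G: final_score=NULL, provisional=28 → 28
item=J: final_score=64 → 64
item=K: final_score=80 → 80
item=R: final_score=44 → 44
item=T: final_score=NULL, provisional=NULL, baseline=12 → 12
item=V: final_score=NULL, provisional=42 → 42
item=Y: final_score=NULL, provisional=NULL, baseline=48 → 48
item=Z: final_score=4 → 4

51, 52, 57, 51, 28, 64, 80, 44, 12, 42, 48, 4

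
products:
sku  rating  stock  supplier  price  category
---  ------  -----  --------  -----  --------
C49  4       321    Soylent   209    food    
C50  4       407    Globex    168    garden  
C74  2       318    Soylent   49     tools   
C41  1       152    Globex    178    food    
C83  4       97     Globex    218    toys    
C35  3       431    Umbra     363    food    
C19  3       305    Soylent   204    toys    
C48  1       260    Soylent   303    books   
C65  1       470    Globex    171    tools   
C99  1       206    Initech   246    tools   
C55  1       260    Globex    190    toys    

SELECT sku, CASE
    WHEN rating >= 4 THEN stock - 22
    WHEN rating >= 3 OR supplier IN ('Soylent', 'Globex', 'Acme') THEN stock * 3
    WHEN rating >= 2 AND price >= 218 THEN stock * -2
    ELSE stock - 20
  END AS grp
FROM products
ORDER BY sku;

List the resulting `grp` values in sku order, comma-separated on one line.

915, 1293, 456, 780, 299, 385, 780, 1410, 954, 75, 186

sku=C19: rating >= 3 OR supplier IN ('Soylent', 'Globex', 'Acme') → 915
sku=C35: rating >= 3 OR supplier IN ('Soylent', 'Globex', 'Acme') → 1293
sku=C41: rating >= 3 OR supplier IN ('Soylent', 'Globex', 'Acme') → 456
sku=C48: rating >= 3 OR supplier IN ('Soylent', 'Globex', 'Acme') → 780
sku=C49: rating >= 4 → 299
sku=C50: rating >= 4 → 385
sku=C55: rating >= 3 OR supplier IN ('Soylent', 'Globex', 'Acme') → 780
sku=C65: rating >= 3 OR supplier IN ('Soylent', 'Globex', 'Acme') → 1410
sku=C74: rating >= 3 OR supplier IN ('Soylent', 'Globex', 'Acme') → 954
sku=C83: rating >= 4 → 75
sku=C99: ELSE → 186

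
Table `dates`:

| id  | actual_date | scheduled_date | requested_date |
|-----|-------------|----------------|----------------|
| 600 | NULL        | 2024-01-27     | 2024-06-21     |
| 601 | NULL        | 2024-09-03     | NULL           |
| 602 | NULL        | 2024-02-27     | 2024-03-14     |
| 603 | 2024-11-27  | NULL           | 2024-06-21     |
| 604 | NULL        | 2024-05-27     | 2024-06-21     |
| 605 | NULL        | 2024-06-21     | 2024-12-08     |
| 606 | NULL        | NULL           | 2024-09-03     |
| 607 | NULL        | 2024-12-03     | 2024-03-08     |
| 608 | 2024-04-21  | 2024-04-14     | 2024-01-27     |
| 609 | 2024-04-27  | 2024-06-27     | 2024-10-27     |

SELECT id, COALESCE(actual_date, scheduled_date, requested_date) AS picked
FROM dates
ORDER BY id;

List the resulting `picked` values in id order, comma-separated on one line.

id=600: actual_date=NULL, scheduled_date=2024-01-27 → 2024-01-27
id=601: actual_date=NULL, scheduled_date=2024-09-03 → 2024-09-03
id=602: actual_date=NULL, scheduled_date=2024-02-27 → 2024-02-27
id=603: actual_date=2024-11-27 → 2024-11-27
id=604: actual_date=NULL, scheduled_date=2024-05-27 → 2024-05-27
id=605: actual_date=NULL, scheduled_date=2024-06-21 → 2024-06-21
id=606: actual_date=NULL, scheduled_date=NULL, requested_date=2024-09-03 → 2024-09-03
id=607: actual_date=NULL, scheduled_date=2024-12-03 → 2024-12-03
id=608: actual_date=2024-04-21 → 2024-04-21
id=609: actual_date=2024-04-27 → 2024-04-27

2024-01-27, 2024-09-03, 2024-02-27, 2024-11-27, 2024-05-27, 2024-06-21, 2024-09-03, 2024-12-03, 2024-04-21, 2024-04-27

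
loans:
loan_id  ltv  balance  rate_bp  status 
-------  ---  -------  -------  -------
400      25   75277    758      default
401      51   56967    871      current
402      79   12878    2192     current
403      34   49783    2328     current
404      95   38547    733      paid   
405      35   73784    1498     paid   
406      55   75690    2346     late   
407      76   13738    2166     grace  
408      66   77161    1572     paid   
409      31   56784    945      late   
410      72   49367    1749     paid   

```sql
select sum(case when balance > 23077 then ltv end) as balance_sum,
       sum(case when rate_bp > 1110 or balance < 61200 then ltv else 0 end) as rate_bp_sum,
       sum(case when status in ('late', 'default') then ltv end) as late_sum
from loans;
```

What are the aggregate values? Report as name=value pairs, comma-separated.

balance_sum=464, rate_bp_sum=594, late_sum=111

[balance_sum: balance > 23077]
loan_id=400: ✓ → 25
loan_id=401: ✓ → 51
loan_id=402: ✗
loan_id=403: ✓ → 34
loan_id=404: ✓ → 95
loan_id=405: ✓ → 35
loan_id=406: ✓ → 55
loan_id=407: ✗
loan_id=408: ✓ → 66
loan_id=409: ✓ → 31
loan_id=410: ✓ → 72
balance_sum = 25 + 51 + 34 + 95 + 35 + 55 + 66 + 31 + 72 = 464
—
[rate_bp_sum: rate_bp > 1110 or balance < 61200]
loan_id=400: ✗
loan_id=401: ✓ → 51
loan_id=402: ✓ → 79
loan_id=403: ✓ → 34
loan_id=404: ✓ → 95
loan_id=405: ✓ → 35
loan_id=406: ✓ → 55
loan_id=407: ✓ → 76
loan_id=408: ✓ → 66
loan_id=409: ✓ → 31
loan_id=410: ✓ → 72
rate_bp_sum = 51 + 79 + 34 + 95 + 35 + 55 + 76 + 66 + 31 + 72 = 594
—
[late_sum: status in ('late', 'default')]
loan_id=400: ✓ → 25
loan_id=401: ✗
loan_id=402: ✗
loan_id=403: ✗
loan_id=404: ✗
loan_id=405: ✗
loan_id=406: ✓ → 55
loan_id=407: ✗
loan_id=408: ✗
loan_id=409: ✓ → 31
loan_id=410: ✗
late_sum = 25 + 55 + 31 = 111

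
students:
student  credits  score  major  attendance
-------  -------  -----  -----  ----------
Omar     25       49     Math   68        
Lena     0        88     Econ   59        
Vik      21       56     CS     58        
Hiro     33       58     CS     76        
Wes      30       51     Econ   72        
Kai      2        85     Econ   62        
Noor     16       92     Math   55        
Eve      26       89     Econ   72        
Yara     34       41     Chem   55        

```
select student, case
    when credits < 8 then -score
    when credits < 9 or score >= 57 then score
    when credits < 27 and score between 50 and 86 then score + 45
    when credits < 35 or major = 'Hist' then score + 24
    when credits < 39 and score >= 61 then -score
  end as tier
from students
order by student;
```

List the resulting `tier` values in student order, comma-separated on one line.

student=Eve: credits < 9 or score >= 57 → 89
student=Hiro: credits < 9 or score >= 57 → 58
student=Kai: credits < 8 → -85
student=Lena: credits < 8 → -88
student=Noor: credits < 9 or score >= 57 → 92
student=Omar: credits < 35 or major = 'Hist' → 73
student=Vik: credits < 27 and score between 50 and 86 → 101
student=Wes: credits < 35 or major = 'Hist' → 75
student=Yara: credits < 35 or major = 'Hist' → 65

89, 58, -85, -88, 92, 73, 101, 75, 65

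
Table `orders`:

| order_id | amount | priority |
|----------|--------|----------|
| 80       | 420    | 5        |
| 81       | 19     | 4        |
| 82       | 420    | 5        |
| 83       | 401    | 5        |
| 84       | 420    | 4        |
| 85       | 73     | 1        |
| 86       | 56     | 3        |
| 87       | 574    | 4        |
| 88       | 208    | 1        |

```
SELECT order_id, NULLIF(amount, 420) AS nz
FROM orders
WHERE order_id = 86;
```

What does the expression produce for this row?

56

order_id = 86: amount=56, priority=3.
amount=56 vs 420: differ → 56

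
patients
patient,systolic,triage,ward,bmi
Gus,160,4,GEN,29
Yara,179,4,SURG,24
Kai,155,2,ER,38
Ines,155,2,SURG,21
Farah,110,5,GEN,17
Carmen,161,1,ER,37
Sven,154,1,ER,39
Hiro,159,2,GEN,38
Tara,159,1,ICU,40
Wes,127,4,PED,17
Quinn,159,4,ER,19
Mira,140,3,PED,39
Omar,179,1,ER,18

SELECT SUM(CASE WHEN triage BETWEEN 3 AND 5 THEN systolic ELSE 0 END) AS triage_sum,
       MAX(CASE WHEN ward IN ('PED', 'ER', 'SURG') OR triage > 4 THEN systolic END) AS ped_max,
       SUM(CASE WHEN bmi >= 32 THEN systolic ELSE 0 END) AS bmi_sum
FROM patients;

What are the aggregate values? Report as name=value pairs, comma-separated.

triage_sum=875, ped_max=179, bmi_sum=928

[triage_sum: triage BETWEEN 3 AND 5]
patient=Gus: ✓ → 160
patient=Yara: ✓ → 179
patient=Kai: ✗
patient=Ines: ✗
patient=Farah: ✓ → 110
patient=Carmen: ✗
patient=Sven: ✗
patient=Hiro: ✗
patient=Tara: ✗
patient=Wes: ✓ → 127
patient=Quinn: ✓ → 159
patient=Mira: ✓ → 140
patient=Omar: ✗
triage_sum = 160 + 179 + 110 + 127 + 159 + 140 = 875
—
[ped_max: ward IN ('PED', 'ER', 'SURG') OR triage > 4]
patient=Gus: ✗
patient=Yara: ✓ → 179
patient=Kai: ✓ → 155
patient=Ines: ✓ → 155
patient=Farah: ✓ → 110
patient=Carmen: ✓ → 161
patient=Sven: ✓ → 154
patient=Hiro: ✗
patient=Tara: ✗
patient=Wes: ✓ → 127
patient=Quinn: ✓ → 159
patient=Mira: ✓ → 140
patient=Omar: ✓ → 179
ped_max = MAX(179, 155, 155, 110, 161, 154, 127, 159, 140, 179) = 179
—
[bmi_sum: bmi >= 32]
patient=Gus: ✗
patient=Yara: ✗
patient=Kai: ✓ → 155
patient=Ines: ✗
patient=Farah: ✗
patient=Carmen: ✓ → 161
patient=Sven: ✓ → 154
patient=Hiro: ✓ → 159
patient=Tara: ✓ → 159
patient=Wes: ✗
patient=Quinn: ✗
patient=Mira: ✓ → 140
patient=Omar: ✗
bmi_sum = 155 + 161 + 154 + 159 + 159 + 140 = 928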